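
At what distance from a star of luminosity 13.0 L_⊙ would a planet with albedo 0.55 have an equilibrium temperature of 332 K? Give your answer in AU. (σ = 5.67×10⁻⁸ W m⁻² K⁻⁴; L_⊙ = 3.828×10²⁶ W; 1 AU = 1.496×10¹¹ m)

L = 13.0 × 3.828×10²⁶ = 4.98×10²⁷ W.
From T_eq⁴ = L(1−A)/(16πσd²): d = √[L(1−A)/(16πσT_eq⁴)].
d = √[4.98×10²⁷ × 0.45 / (16π × 5.67×10⁻⁸ × (332)⁴)] = 2.54×10¹¹ m = 1.70 AU.

d ≈ 1.70 AU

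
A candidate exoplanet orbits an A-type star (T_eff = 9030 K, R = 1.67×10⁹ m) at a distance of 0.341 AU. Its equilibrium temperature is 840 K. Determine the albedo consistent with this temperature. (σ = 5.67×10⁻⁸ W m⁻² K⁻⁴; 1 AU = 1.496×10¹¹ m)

d = 0.341 AU = 5.10×10¹⁰ m.
L = 4πR_⋆²σT_⋆⁴ = 4π(1.67×10⁹)² × 5.67×10⁻⁸ × (9030)⁴ = 1.32×10²⁸ W.
S = L/(4πd²) = 4.04×10⁵ W m⁻².
From T_eq⁴ = S(1−A)/(4σ): 1−A = 4σT_eq⁴/S.
1−A = 4 × 5.67×10⁻⁸ × (840)⁴ / 4.04×10⁵ = 0.279.

A ≈ 0.72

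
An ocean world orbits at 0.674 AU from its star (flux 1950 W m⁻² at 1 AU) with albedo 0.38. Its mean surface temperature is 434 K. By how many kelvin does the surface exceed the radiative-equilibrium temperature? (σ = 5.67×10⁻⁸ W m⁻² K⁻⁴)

S = 1950/0.674² = 4293 W m⁻².
T_eq = [S(1−A)/(4σ)]^(1/4) = [4293×0.62/(4×5.67×10⁻⁸)]^(1/4) = 329.1 K.
ΔT = T_surf − T_eq = 434 − 329.1.

ΔT ≈ 104.9 K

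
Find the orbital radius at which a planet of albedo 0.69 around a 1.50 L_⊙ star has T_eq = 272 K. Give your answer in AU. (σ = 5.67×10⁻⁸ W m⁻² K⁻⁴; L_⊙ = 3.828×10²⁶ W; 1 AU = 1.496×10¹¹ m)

d ≈ 0.714 AU

L = 1.50 × 3.828×10²⁶ = 5.74×10²⁶ W.
From T_eq⁴ = L(1−A)/(16πσd²): d = √[L(1−A)/(16πσT_eq⁴)].
d = √[5.74×10²⁶ × 0.31 / (16π × 5.67×10⁻⁸ × (272)⁴)] = 1.07×10¹¹ m = 0.714 AU.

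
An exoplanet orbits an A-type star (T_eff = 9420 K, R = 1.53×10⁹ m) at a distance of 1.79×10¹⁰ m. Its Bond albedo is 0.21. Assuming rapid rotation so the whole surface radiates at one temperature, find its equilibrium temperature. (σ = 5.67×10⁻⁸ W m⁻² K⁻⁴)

T_eq ≈ 1840 K

L = 4πR_⋆²σT_⋆⁴ = 4π(1.53×10⁹)² × 5.67×10⁻⁸ × (9420)⁴ = 1.31×10²⁸ W.
S = L/(4πd²) = 3.26×10⁶ W m⁻².
Energy balance: absorbed = emitted ⇒ πR²·S(1−A) = 4πR²·σT_eq⁴, so T_eq⁴ = S(1−A)/(4σ).
T_eq = [3.26×10⁶ × 0.79 / (4 × 5.67×10⁻⁸)]^(1/4) = (1.14×10¹³)^(1/4) = 1840 K.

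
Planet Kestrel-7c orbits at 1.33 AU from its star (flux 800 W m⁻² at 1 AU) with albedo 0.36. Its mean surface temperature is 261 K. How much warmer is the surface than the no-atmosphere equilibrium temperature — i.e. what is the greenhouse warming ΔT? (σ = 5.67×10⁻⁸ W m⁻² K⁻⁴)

S = 800/1.33² = 452.3 W m⁻².
T_eq = [S(1−A)/(4σ)]^(1/4) = [452.3×0.64/(4×5.67×10⁻⁸)]^(1/4) = 189.0 K.
ΔT = T_surf − T_eq = 261 − 189.0.

ΔT ≈ 72.0 K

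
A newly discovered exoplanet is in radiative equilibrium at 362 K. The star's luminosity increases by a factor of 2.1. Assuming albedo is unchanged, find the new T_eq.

T_eq ∝ L^(1/4) · d^(−1/2).
T′ = 362 × 2.1^(1/4) = 436 K.

T_eq ≈ 436 K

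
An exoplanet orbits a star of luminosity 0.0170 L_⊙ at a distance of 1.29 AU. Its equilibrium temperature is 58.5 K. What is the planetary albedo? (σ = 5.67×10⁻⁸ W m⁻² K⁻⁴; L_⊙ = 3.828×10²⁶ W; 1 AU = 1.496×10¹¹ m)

d = 1.29 AU = 1.93×10¹¹ m.
L = 0.0170 × 3.828×10²⁶ = 6.51×10²⁴ W.
Flux: S = L/(4πd²) = 6.51×10²⁴/(4π×(1.93×10¹¹)²) = 13.9 W m⁻².
From T_eq⁴ = S(1−A)/(4σ): 1−A = 4σT_eq⁴/S.
1−A = 4 × 5.67×10⁻⁸ × (58.5)⁴ / 13.9 = 0.191.

A ≈ 0.81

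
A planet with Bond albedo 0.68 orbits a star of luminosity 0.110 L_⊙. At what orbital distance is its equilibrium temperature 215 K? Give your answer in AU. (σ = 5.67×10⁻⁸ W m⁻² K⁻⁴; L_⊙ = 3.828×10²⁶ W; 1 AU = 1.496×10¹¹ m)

d ≈ 0.314 AU

L = 0.110 × 3.828×10²⁶ = 4.21×10²⁵ W.
From T_eq⁴ = L(1−A)/(16πσd²): d = √[L(1−A)/(16πσT_eq⁴)].
d = √[4.21×10²⁵ × 0.32 / (16π × 5.67×10⁻⁸ × (215)⁴)] = 4.70×10¹⁰ m = 0.314 AU.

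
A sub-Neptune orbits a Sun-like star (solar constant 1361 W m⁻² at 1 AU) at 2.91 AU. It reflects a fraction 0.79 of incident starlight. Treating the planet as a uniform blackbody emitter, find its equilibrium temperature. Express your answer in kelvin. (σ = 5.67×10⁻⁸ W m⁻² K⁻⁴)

T_eq ≈ 110 K

Flux at 2.91 AU: S = 1361/2.91² = 161 W m⁻².
Energy balance: absorbed = emitted ⇒ πR²·S(1−A) = 4πR²·σT_eq⁴, so T_eq⁴ = S(1−A)/(4σ).
T_eq = [161 × 0.21 / (4 × 5.67×10⁻⁸)]^(1/4) = (1.49×10⁸)^(1/4) = 110 K.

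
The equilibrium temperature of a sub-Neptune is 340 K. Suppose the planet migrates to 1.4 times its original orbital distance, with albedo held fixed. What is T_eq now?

T_eq ∝ L^(1/4) · d^(−1/2).
T′ = 340 / 1.4^(1/2) = 287 K.

T_eq ≈ 287 K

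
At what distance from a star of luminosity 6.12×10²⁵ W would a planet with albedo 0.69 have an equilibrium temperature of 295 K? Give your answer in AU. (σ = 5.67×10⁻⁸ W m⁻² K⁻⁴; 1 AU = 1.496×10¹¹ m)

d ≈ 0.198 AU

From T_eq⁴ = L(1−A)/(16πσd²): d = √[L(1−A)/(16πσT_eq⁴)].
d = √[6.12×10²⁵ × 0.31 / (16π × 5.67×10⁻⁸ × (295)⁴)] = 2.96×10¹⁰ m = 0.198 AU.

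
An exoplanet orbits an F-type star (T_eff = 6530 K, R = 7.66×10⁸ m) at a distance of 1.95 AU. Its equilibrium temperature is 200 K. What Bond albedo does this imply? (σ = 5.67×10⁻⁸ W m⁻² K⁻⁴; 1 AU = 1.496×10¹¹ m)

d = 1.95 AU = 2.92×10¹¹ m.
L = 4πR_⋆²σT_⋆⁴ = 4π(7.66×10⁸)² × 5.67×10⁻⁸ × (6530)⁴ = 7.60×10²⁶ W.
S = L/(4πd²) = 711 W m⁻².
From T_eq⁴ = S(1−A)/(4σ): 1−A = 4σT_eq⁴/S.
1−A = 4 × 5.67×10⁻⁸ × (200)⁴ / 711 = 0.511.

A ≈ 0.49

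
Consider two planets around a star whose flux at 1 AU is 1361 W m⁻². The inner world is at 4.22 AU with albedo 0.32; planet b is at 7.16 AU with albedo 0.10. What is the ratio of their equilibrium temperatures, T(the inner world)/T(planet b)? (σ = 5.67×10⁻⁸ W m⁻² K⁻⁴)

T_eq = [S₀(1−A)/(4σd²)]^(1/4), so T ∝ (1−A)^(1/4) / √d.
T₁ = [1361×0.68/(4×5.67×10⁻⁸×4.22²)]^(1/4) = 123.03 K.
T₂ = [1361×0.90/(4×5.67×10⁻⁸×7.16²)]^(1/4) = 101.31 K.

T₁/T₂ ≈ 1.214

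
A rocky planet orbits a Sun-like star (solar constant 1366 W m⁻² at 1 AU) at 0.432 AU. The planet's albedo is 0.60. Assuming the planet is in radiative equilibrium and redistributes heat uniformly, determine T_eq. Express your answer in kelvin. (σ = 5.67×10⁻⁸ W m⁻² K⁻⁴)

Flux at 0.432 AU: S = 1366/0.432² = 7320 W m⁻².
Energy balance: absorbed = emitted ⇒ πR²·S(1−A) = 4πR²·σT_eq⁴, so T_eq⁴ = S(1−A)/(4σ).
T_eq = [7320 × 0.40 / (4 × 5.67×10⁻⁸)]^(1/4) = (1.29×10¹⁰)^(1/4) = 337 K.

T_eq ≈ 337 K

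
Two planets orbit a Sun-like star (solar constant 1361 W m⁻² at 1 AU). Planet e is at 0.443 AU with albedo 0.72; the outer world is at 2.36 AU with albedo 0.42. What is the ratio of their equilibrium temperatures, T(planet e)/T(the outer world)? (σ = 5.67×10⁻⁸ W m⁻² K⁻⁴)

T₁/T₂ ≈ 1.924

T_eq = [S₀(1−A)/(4σd²)]^(1/4), so T ∝ (1−A)^(1/4) / √d.
T₁ = [1361×0.28/(4×5.67×10⁻⁸×0.443²)]^(1/4) = 304.19 K.
T₂ = [1361×0.58/(4×5.67×10⁻⁸×2.36²)]^(1/4) = 158.11 K.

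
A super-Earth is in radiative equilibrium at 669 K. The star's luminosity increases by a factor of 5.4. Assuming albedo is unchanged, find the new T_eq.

T_eq ∝ L^(1/4) · d^(−1/2).
T′ = 669 × 5.4^(1/4) = 1020 K.

T_eq ≈ 1020 K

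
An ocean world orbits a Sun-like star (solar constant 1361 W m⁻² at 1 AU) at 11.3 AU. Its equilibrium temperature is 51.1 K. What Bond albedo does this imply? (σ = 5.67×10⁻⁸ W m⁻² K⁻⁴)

A ≈ 0.85

Flux at 11.3 AU: S = 1361/11.3² = 10.7 W m⁻².
From T_eq⁴ = S(1−A)/(4σ): 1−A = 4σT_eq⁴/S.
1−A = 4 × 5.67×10⁻⁸ × (51.1)⁴ / 10.7 = 0.145.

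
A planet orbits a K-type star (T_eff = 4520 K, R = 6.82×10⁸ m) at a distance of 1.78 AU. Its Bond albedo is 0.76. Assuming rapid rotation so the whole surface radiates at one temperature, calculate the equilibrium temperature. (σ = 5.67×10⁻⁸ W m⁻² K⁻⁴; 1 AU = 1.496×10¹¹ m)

T_eq ≈ 113 K

d = 1.78 AU = 2.66×10¹¹ m.
L = 4πR_⋆²σT_⋆⁴ = 4π(6.82×10⁸)² × 5.67×10⁻⁸ × (4520)⁴ = 1.38×10²⁶ W.
S = L/(4πd²) = 155 W m⁻².
Energy balance: absorbed = emitted ⇒ πR²·S(1−A) = 4πR²·σT_eq⁴, so T_eq⁴ = S(1−A)/(4σ).
T_eq = [155 × 0.24 / (4 × 5.67×10⁻⁸)]^(1/4) = (1.64×10⁸)^(1/4) = 113 K.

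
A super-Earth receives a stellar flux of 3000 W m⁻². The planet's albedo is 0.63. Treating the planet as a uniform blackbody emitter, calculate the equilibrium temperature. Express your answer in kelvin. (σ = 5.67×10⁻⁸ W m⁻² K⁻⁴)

Energy balance: absorbed = emitted ⇒ πR²·S(1−A) = 4πR²·σT_eq⁴, so T_eq⁴ = S(1−A)/(4σ).
T_eq = [3000 × 0.37 / (4 × 5.67×10⁻⁸)]^(1/4) = (4.89×10⁹)^(1/4) = 264 K.

T_eq ≈ 264 K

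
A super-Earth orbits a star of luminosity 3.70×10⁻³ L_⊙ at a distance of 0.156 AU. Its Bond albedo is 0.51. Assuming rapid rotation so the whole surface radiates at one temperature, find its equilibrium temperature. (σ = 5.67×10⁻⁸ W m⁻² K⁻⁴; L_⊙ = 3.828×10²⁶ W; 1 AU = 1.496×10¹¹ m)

d = 0.156 AU = 2.33×10¹⁰ m.
L = 3.70×10⁻³ × 3.828×10²⁶ = 1.42×10²⁴ W.
Flux: S = L/(4πd²) = 1.42×10²⁴/(4π×(2.33×10¹⁰)²) = 207 W m⁻².
Energy balance: absorbed = emitted ⇒ πR²·S(1−A) = 4πR²·σT_eq⁴, so T_eq⁴ = S(1−A)/(4σ).
T_eq = [207 × 0.49 / (4 × 5.67×10⁻⁸)]^(1/4) = (4.47×10⁸)^(1/4) = 145 K.

T_eq ≈ 145 K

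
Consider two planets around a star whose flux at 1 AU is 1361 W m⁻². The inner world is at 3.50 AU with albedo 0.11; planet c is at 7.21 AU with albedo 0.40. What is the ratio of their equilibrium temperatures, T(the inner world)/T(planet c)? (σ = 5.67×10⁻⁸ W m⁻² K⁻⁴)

T₁/T₂ ≈ 1.584

T_eq = [S₀(1−A)/(4σd²)]^(1/4), so T ∝ (1−A)^(1/4) / √d.
T₁ = [1361×0.89/(4×5.67×10⁻⁸×3.50²)]^(1/4) = 144.50 K.
T₂ = [1361×0.60/(4×5.67×10⁻⁸×7.21²)]^(1/4) = 91.23 K.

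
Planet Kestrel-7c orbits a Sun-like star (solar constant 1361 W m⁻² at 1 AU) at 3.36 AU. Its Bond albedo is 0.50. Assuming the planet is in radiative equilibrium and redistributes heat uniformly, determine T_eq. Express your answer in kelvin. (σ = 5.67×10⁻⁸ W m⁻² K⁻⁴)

T_eq ≈ 128 K

Flux at 3.36 AU: S = 1361/3.36² = 121 W m⁻².
Energy balance: absorbed = emitted ⇒ πR²·S(1−A) = 4πR²·σT_eq⁴, so T_eq⁴ = S(1−A)/(4σ).
T_eq = [121 × 0.50 / (4 × 5.67×10⁻⁸)]^(1/4) = (2.66×10⁸)^(1/4) = 128 K.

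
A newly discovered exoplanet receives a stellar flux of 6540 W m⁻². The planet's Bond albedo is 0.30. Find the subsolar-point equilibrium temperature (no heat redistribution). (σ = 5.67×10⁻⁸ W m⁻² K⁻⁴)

At the subsolar point the surface absorbs S(1−A) and emits σT⁴ per unit area — no factor of 4, since only the local patch is in balance.
T = [6540 × 0.70 / 5.67×10⁻⁸]^(1/4) = (8.07×10¹⁰)^(1/4) = 533 K.

T_ss ≈ 533 K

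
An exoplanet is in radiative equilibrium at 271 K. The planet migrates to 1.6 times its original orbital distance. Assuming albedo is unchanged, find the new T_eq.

T_eq ≈ 214 K

T_eq ∝ L^(1/4) · d^(−1/2).
T′ = 271 / 1.6^(1/2) = 214 K.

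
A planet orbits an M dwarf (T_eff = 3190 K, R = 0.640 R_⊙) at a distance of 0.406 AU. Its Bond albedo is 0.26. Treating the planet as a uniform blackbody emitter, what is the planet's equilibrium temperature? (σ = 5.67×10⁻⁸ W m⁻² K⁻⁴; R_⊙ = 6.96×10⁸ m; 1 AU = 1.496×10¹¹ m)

R_⋆ = 0.640 × 6.96×10⁸ = 4.45×10⁸ m.
d = 0.406 AU = 6.07×10¹⁰ m.
L = 4πR_⋆²σT_⋆⁴ = 4π(4.45×10⁸)² × 5.67×10⁻⁸ × (3190)⁴ = 1.46×10²⁵ W.
S = L/(4πd²) = 316 W m⁻².
Energy balance: absorbed = emitted ⇒ πR²·S(1−A) = 4πR²·σT_eq⁴, so T_eq⁴ = S(1−A)/(4σ).
T_eq = [316 × 0.74 / (4 × 5.67×10⁻⁸)]^(1/4) = (1.03×10⁹)^(1/4) = 179 K.

T_eq ≈ 179 K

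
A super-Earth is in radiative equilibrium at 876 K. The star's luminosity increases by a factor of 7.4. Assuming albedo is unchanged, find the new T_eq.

T_eq ≈ 1440 K

T_eq ∝ L^(1/4) · d^(−1/2).
T′ = 876 × 7.4^(1/4) = 1440 K.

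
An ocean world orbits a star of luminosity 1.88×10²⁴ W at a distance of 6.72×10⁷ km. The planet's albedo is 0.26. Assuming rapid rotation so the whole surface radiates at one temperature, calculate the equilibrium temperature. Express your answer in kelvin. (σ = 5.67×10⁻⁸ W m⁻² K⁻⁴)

d = 6.72×10⁷ km = 6.72×10¹⁰ m.
Flux: S = L/(4πd²) = 1.88×10²⁴/(4π×(6.72×10¹⁰)²) = 33.1 W m⁻².
Energy balance: absorbed = emitted ⇒ πR²·S(1−A) = 4πR²·σT_eq⁴, so T_eq⁴ = S(1−A)/(4σ).
T_eq = [33.1 × 0.74 / (4 × 5.67×10⁻⁸)]^(1/4) = (1.08×10⁸)^(1/4) = 102 K.

T_eq ≈ 102 K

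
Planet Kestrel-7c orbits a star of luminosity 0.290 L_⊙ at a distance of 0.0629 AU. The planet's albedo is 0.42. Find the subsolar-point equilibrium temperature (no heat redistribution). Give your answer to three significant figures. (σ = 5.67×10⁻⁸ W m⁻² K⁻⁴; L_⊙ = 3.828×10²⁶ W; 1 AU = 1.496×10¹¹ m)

d = 0.0629 AU = 9.41×10⁹ m.
L = 0.290 × 3.828×10²⁶ = 1.11×10²⁶ W.
Flux: S = L/(4πd²) = 1.11×10²⁶/(4π×(9.41×10⁹)²) = 9.98×10⁴ W m⁻².
At the subsolar point the surface absorbs S(1−A) and emits σT⁴ per unit area — no factor of 4, since only the local patch is in balance.
T = [9.98×10⁴ × 0.58 / 5.67×10⁻⁸]^(1/4) = (1.02×10¹²)^(1/4) = 1010 K.

T_ss ≈ 1010 K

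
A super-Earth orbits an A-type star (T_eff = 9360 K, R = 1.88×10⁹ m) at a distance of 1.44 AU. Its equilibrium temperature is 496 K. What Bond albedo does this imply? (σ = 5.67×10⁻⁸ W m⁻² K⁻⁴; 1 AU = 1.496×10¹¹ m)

d = 1.44 AU = 2.15×10¹¹ m.
L = 4πR_⋆²σT_⋆⁴ = 4π(1.88×10⁹)² × 5.67×10⁻⁸ × (9360)⁴ = 1.93×10²⁸ W.
S = L/(4πd²) = 3.31×10⁴ W m⁻².
From T_eq⁴ = S(1−A)/(4σ): 1−A = 4σT_eq⁴/S.
1−A = 4 × 5.67×10⁻⁸ × (496)⁴ / 3.31×10⁴ = 0.414.

A ≈ 0.59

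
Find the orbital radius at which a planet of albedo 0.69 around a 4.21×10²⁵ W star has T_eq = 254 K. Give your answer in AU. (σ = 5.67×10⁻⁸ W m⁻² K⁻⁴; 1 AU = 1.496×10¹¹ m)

d ≈ 0.222 AU

From T_eq⁴ = L(1−A)/(16πσd²): d = √[L(1−A)/(16πσT_eq⁴)].
d = √[4.21×10²⁵ × 0.31 / (16π × 5.67×10⁻⁸ × (254)⁴)] = 3.32×10¹⁰ m = 0.222 AU.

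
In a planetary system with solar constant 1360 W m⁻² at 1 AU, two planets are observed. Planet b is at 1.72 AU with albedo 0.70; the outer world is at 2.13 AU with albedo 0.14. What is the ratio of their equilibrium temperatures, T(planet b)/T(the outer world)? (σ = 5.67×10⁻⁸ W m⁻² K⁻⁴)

T₁/T₂ ≈ 0.855

T_eq = [S₀(1−A)/(4σd²)]^(1/4), so T ∝ (1−A)^(1/4) / √d.
T₁ = [1360×0.30/(4×5.67×10⁻⁸×1.72²)]^(1/4) = 157.03 K.
T₂ = [1360×0.86/(4×5.67×10⁻⁸×2.13²)]^(1/4) = 183.62 K.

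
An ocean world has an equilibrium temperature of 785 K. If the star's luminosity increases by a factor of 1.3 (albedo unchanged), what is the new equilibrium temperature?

T_eq ∝ L^(1/4) · d^(−1/2).
T′ = 785 × 1.3^(1/4) = 838 K.

T_eq ≈ 838 K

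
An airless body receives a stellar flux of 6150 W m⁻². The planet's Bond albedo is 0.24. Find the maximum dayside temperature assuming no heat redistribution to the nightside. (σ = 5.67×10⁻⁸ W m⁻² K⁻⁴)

With no redistribution each surface element balances locally: S(1−A) = σT⁴.
T = [6150 × 0.76 / 5.67×10⁻⁸]^(1/4) = (8.24×10¹⁰)^(1/4) = 536 K.

T_ss ≈ 536 K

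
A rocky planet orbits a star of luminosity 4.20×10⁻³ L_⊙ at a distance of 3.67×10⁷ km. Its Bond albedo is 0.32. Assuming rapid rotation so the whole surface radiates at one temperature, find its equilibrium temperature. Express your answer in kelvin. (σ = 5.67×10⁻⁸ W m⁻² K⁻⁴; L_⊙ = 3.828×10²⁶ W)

T_eq ≈ 130 K

d = 3.67×10⁷ km = 3.67×10¹⁰ m.
L = 4.20×10⁻³ × 3.828×10²⁶ = 1.61×10²⁴ W.
Flux: S = L/(4πd²) = 1.61×10²⁴/(4π×(3.67×10¹⁰)²) = 95.0 W m⁻².
Energy balance: absorbed = emitted ⇒ πR²·S(1−A) = 4πR²·σT_eq⁴, so T_eq⁴ = S(1−A)/(4σ).
T_eq = [95.0 × 0.68 / (4 × 5.67×10⁻⁸)]^(1/4) = (2.85×10⁸)^(1/4) = 130 K.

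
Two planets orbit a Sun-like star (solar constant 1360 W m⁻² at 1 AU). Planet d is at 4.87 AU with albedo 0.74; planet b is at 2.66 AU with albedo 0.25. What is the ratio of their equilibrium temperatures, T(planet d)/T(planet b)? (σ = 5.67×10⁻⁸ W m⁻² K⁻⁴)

T_eq = [S₀(1−A)/(4σd²)]^(1/4), so T ∝ (1−A)^(1/4) / √d.
T₁ = [1360×0.26/(4×5.67×10⁻⁸×4.87²)]^(1/4) = 90.04 K.
T₂ = [1360×0.75/(4×5.67×10⁻⁸×2.66²)]^(1/4) = 158.78 K.

T₁/T₂ ≈ 0.567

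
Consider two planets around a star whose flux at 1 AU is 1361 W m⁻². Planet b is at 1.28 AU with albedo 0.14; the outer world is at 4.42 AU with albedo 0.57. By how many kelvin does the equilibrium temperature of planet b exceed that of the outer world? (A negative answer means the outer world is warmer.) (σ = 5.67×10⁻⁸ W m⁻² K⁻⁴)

ΔT ≈ 129.7 K

T_eq = [S₀(1−A)/(4σd²)]^(1/4), so T ∝ (1−A)^(1/4) / √d.
T₁ = [1361×0.86/(4×5.67×10⁻⁸×1.28²)]^(1/4) = 236.90 K.
T₂ = [1361×0.43/(4×5.67×10⁻⁸×4.42²)]^(1/4) = 107.20 K.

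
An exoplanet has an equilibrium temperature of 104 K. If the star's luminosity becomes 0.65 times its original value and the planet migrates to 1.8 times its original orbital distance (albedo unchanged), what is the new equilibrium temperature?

T_eq ∝ L^(1/4) · d^(−1/2).
T′ = 104 × 0.65^(1/4) / 1.8^(1/2) = 69.6 K.

T_eq ≈ 69.6 K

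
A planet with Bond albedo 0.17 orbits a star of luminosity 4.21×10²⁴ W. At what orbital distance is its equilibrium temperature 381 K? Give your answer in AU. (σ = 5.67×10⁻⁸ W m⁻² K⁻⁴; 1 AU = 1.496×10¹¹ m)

d ≈ 0.0510 AU

From T_eq⁴ = L(1−A)/(16πσd²): d = √[L(1−A)/(16πσT_eq⁴)].
d = √[4.21×10²⁴ × 0.83 / (16π × 5.67×10⁻⁸ × (381)⁴)] = 7.63×10⁹ m = 0.0510 AU.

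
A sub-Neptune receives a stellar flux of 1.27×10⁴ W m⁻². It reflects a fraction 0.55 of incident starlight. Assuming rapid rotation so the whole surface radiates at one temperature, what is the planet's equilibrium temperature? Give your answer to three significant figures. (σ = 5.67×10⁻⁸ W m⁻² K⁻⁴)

Energy balance: absorbed = emitted ⇒ πR²·S(1−A) = 4πR²·σT_eq⁴, so T_eq⁴ = S(1−A)/(4σ).
T_eq = [1.27×10⁴ × 0.45 / (4 × 5.67×10⁻⁸)]^(1/4) = (2.52×10¹⁰)^(1/4) = 398 K.

T_eq ≈ 398 K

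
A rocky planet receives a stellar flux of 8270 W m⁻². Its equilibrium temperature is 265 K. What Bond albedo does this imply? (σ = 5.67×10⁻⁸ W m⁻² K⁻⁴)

From T_eq⁴ = S(1−A)/(4σ): 1−A = 4σT_eq⁴/S.
1−A = 4 × 5.67×10⁻⁸ × (265)⁴ / 8270 = 0.135.

A ≈ 0.86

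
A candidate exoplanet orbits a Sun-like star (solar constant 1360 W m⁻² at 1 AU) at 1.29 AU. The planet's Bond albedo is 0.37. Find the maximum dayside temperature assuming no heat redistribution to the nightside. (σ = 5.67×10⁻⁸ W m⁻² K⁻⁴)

Flux at 1.29 AU: S = 1360/1.29² = 817 W m⁻².
With no redistribution each surface element balances locally: S(1−A) = σT⁴.
T = [817 × 0.63 / 5.67×10⁻⁸]^(1/4) = (9.08×10⁹)^(1/4) = 309 K.

T_ss ≈ 309 K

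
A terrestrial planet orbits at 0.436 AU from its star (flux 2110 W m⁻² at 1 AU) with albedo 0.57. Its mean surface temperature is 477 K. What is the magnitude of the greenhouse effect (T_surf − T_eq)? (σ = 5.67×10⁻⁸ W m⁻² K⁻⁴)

S = 2110/0.436² = 1.110×10⁴ W m⁻².
T_eq = [S(1−A)/(4σ)]^(1/4) = [1.110×10⁴×0.43/(4×5.67×10⁻⁸)]^(1/4) = 380.9 K.
ΔT = T_surf − T_eq = 477 − 380.9.

ΔT ≈ 96.1 K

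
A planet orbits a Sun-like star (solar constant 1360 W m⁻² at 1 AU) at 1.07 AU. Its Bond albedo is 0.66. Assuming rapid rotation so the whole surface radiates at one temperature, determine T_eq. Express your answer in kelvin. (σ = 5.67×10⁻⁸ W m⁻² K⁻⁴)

Flux at 1.07 AU: S = 1360/1.07² = 1190 W m⁻².
Energy balance: absorbed = emitted ⇒ πR²·S(1−A) = 4πR²·σT_eq⁴, so T_eq⁴ = S(1−A)/(4σ).
T_eq = [1190 × 0.34 / (4 × 5.67×10⁻⁸)]^(1/4) = (1.78×10⁹)^(1/4) = 205 K.

T_eq ≈ 205 K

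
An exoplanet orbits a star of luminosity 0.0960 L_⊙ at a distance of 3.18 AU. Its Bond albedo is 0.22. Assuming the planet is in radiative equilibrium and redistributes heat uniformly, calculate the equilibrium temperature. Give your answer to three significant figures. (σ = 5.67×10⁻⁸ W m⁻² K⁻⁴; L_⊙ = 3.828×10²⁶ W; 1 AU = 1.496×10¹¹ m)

T_eq ≈ 81.6 K

d = 3.18 AU = 4.76×10¹¹ m.
L = 0.0960 × 3.828×10²⁶ = 3.67×10²⁵ W.
Flux: S = L/(4πd²) = 3.67×10²⁵/(4π×(4.76×10¹¹)²) = 12.9 W m⁻².
Energy balance: absorbed = emitted ⇒ πR²·S(1−A) = 4πR²·σT_eq⁴, so T_eq⁴ = S(1−A)/(4σ).
T_eq = [12.9 × 0.78 / (4 × 5.67×10⁻⁸)]^(1/4) = (4.44×10⁷)^(1/4) = 81.6 K.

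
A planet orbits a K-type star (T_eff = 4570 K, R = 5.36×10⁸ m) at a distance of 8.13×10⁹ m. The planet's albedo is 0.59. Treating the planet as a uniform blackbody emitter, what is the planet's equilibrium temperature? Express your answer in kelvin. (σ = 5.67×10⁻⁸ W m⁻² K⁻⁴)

L = 4πR_⋆²σT_⋆⁴ = 4π(5.36×10⁸)² × 5.67×10⁻⁸ × (4570)⁴ = 8.93×10²⁵ W.
S = L/(4πd²) = 1.07×10⁵ W m⁻².
Energy balance: absorbed = emitted ⇒ πR²·S(1−A) = 4πR²·σT_eq⁴, so T_eq⁴ = S(1−A)/(4σ).
T_eq = [1.07×10⁵ × 0.41 / (4 × 5.67×10⁻⁸)]^(1/4) = (1.94×10¹¹)^(1/4) = 664 K.

T_eq ≈ 664 K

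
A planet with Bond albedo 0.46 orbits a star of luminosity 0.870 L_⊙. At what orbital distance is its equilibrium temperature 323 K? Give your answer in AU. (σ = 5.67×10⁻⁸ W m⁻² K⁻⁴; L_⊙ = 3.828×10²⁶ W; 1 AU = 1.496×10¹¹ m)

L = 0.870 × 3.828×10²⁶ = 3.33×10²⁶ W.
From T_eq⁴ = L(1−A)/(16πσd²): d = √[L(1−A)/(16πσT_eq⁴)].
d = √[3.33×10²⁶ × 0.54 / (16π × 5.67×10⁻⁸ × (323)⁴)] = 7.61×10¹⁰ m = 0.509 AU.

d ≈ 0.509 AU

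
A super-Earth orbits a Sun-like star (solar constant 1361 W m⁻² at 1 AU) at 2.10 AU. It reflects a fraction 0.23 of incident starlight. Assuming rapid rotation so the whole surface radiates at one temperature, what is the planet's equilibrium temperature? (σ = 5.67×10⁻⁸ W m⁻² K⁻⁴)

Flux at 2.10 AU: S = 1361/2.10² = 309 W m⁻².
Energy balance: absorbed = emitted ⇒ πR²·S(1−A) = 4πR²·σT_eq⁴, so T_eq⁴ = S(1−A)/(4σ).
T_eq = [309 × 0.77 / (4 × 5.67×10⁻⁸)]^(1/4) = (1.05×10⁹)^(1/4) = 180 K.

T_eq ≈ 180 K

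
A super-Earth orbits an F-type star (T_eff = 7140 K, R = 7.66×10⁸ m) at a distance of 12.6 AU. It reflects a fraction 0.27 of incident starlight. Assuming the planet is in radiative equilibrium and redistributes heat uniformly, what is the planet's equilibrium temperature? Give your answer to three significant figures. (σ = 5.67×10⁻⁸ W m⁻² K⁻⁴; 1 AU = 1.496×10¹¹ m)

T_eq ≈ 94.1 K

d = 12.6 AU = 1.88×10¹² m.
L = 4πR_⋆²σT_⋆⁴ = 4π(7.66×10⁸)² × 5.67×10⁻⁸ × (7140)⁴ = 1.09×10²⁷ W.
S = L/(4πd²) = 24.3 W m⁻².
Energy balance: absorbed = emitted ⇒ πR²·S(1−A) = 4πR²·σT_eq⁴, so T_eq⁴ = S(1−A)/(4σ).
T_eq = [24.3 × 0.73 / (4 × 5.67×10⁻⁸)]^(1/4) = (7.83×10⁷)^(1/4) = 94.1 K.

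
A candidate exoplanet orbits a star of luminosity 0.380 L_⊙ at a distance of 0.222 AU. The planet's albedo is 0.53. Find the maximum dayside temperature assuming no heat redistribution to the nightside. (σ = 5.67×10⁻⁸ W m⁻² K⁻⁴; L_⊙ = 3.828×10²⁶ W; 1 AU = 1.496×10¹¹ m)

T_ss ≈ 543 K

d = 0.222 AU = 3.32×10¹⁰ m.
L = 0.380 × 3.828×10²⁶ = 1.45×10²⁶ W.
Flux: S = L/(4πd²) = 1.45×10²⁶/(4π×(3.32×10¹⁰)²) = 1.05×10⁴ W m⁻².
With no redistribution each surface element balances locally: S(1−A) = σT⁴.
T = [1.05×10⁴ × 0.47 / 5.67×10⁻⁸]^(1/4) = (8.70×10¹⁰)^(1/4) = 543 K.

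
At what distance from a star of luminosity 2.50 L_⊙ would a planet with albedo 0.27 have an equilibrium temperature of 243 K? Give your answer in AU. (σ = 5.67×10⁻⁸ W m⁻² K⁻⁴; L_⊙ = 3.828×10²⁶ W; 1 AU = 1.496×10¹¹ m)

L = 2.50 × 3.828×10²⁶ = 9.57×10²⁶ W.
From T_eq⁴ = L(1−A)/(16πσd²): d = √[L(1−A)/(16πσT_eq⁴)].
d = √[9.57×10²⁶ × 0.73 / (16π × 5.67×10⁻⁸ × (243)⁴)] = 2.65×10¹¹ m = 1.77 AU.

d ≈ 1.77 AU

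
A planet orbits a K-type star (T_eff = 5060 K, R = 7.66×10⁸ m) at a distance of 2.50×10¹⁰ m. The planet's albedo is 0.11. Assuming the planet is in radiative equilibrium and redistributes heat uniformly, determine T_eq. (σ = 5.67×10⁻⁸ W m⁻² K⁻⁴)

L = 4πR_⋆²σT_⋆⁴ = 4π(7.66×10⁸)² × 5.67×10⁻⁸ × (5060)⁴ = 2.74×10²⁶ W.
S = L/(4πd²) = 3.49×10⁴ W m⁻².
Energy balance: absorbed = emitted ⇒ πR²·S(1−A) = 4πR²·σT_eq⁴, so T_eq⁴ = S(1−A)/(4σ).
T_eq = [3.49×10⁴ × 0.89 / (4 × 5.67×10⁻⁸)]^(1/4) = (1.37×10¹¹)^(1/4) = 608 K.

T_eq ≈ 608 K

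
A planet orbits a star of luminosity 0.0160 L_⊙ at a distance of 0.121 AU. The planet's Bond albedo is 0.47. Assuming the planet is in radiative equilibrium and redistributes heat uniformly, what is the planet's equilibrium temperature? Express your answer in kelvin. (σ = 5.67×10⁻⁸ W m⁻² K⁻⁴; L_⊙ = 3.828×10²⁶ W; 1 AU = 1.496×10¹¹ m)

d = 0.121 AU = 1.81×10¹⁰ m.
L = 0.0160 × 3.828×10²⁶ = 6.12×10²⁴ W.
Flux: S = L/(4πd²) = 6.12×10²⁴/(4π×(1.81×10¹⁰)²) = 1490 W m⁻².
Energy balance: absorbed = emitted ⇒ πR²·S(1−A) = 4πR²·σT_eq⁴, so T_eq⁴ = S(1−A)/(4σ).
T_eq = [1490 × 0.53 / (4 × 5.67×10⁻⁸)]^(1/4) = (3.48×10⁹)^(1/4) = 243 K.

T_eq ≈ 243 K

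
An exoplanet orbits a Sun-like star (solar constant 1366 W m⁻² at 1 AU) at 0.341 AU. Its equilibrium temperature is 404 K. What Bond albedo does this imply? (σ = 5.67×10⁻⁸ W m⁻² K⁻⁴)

Flux at 0.341 AU: S = 1366/0.341² = 1.17×10⁴ W m⁻².
From T_eq⁴ = S(1−A)/(4σ): 1−A = 4σT_eq⁴/S.
1−A = 4 × 5.67×10⁻⁸ × (404)⁴ / 1.17×10⁴ = 0.514.

A ≈ 0.49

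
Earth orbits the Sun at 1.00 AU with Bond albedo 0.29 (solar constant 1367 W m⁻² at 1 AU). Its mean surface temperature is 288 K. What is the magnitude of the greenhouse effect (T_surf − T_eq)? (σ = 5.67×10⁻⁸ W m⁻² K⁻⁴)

ΔT ≈ 32.2 K

S = 1367/1.00² = 1367 W m⁻².
T_eq = [S(1−A)/(4σ)]^(1/4) = [1367×0.71/(4×5.67×10⁻⁸)]^(1/4) = 255.8 K.
ΔT = T_surf − T_eq = 288 − 255.8.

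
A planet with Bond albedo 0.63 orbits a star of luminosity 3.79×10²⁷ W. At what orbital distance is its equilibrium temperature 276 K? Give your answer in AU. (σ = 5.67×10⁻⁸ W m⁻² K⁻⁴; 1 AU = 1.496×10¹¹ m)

From T_eq⁴ = L(1−A)/(16πσd²): d = √[L(1−A)/(16πσT_eq⁴)].
d = √[3.79×10²⁷ × 0.37 / (16π × 5.67×10⁻⁸ × (276)⁴)] = 2.91×10¹¹ m = 1.95 AU.

d ≈ 1.95 AU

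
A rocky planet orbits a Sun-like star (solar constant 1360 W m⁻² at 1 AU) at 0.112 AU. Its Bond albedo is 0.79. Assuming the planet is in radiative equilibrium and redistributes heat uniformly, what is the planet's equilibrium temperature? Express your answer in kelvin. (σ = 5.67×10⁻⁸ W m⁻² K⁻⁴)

Flux at 0.112 AU: S = 1360/0.112² = 1.08×10⁵ W m⁻².
Energy balance: absorbed = emitted ⇒ πR²·S(1−A) = 4πR²·σT_eq⁴, so T_eq⁴ = S(1−A)/(4σ).
T_eq = [1.08×10⁵ × 0.21 / (4 × 5.67×10⁻⁸)]^(1/4) = (1.00×10¹¹)^(1/4) = 563 K.

T_eq ≈ 563 K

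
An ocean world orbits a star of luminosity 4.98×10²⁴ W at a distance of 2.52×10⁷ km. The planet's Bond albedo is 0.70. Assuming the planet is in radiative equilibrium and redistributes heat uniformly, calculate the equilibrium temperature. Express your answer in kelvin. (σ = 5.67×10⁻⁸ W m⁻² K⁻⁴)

T_eq ≈ 170 K

d = 2.52×10⁷ km = 2.52×10¹⁰ m.
Flux: S = L/(4πd²) = 4.98×10²⁴/(4π×(2.52×10¹⁰)²) = 624 W m⁻².
Energy balance: absorbed = emitted ⇒ πR²·S(1−A) = 4πR²·σT_eq⁴, so T_eq⁴ = S(1−A)/(4σ).
T_eq = [624 × 0.30 / (4 × 5.67×10⁻⁸)]^(1/4) = (8.25×10⁸)^(1/4) = 170 K.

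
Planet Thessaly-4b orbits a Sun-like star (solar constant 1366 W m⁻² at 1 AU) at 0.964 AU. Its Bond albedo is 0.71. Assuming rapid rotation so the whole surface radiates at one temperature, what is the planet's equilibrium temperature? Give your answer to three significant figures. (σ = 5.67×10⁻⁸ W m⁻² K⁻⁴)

Flux at 0.964 AU: S = 1366/0.964² = 1470 W m⁻².
Energy balance: absorbed = emitted ⇒ πR²·S(1−A) = 4πR²·σT_eq⁴, so T_eq⁴ = S(1−A)/(4σ).
T_eq = [1470 × 0.29 / (4 × 5.67×10⁻⁸)]^(1/4) = (1.88×10⁹)^(1/4) = 208 K.

T_eq ≈ 208 K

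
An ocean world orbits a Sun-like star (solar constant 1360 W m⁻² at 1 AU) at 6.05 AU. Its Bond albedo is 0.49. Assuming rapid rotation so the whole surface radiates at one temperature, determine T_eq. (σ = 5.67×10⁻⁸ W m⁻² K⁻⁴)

T_eq ≈ 95.6 K

Flux at 6.05 AU: S = 1360/6.05² = 37.2 W m⁻².
Energy balance: absorbed = emitted ⇒ πR²·S(1−A) = 4πR²·σT_eq⁴, so T_eq⁴ = S(1−A)/(4σ).
T_eq = [37.2 × 0.51 / (4 × 5.67×10⁻⁸)]^(1/4) = (8.36×10⁷)^(1/4) = 95.6 K.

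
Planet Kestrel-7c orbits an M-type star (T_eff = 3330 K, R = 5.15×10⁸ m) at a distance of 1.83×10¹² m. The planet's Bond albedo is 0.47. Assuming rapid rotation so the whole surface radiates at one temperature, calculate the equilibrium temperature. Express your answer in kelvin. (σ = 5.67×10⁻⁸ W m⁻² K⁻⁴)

L = 4πR_⋆²σT_⋆⁴ = 4π(5.15×10⁸)² × 5.67×10⁻⁸ × (3330)⁴ = 2.32×10²⁵ W.
S = L/(4πd²) = 0.552 W m⁻².
Energy balance: absorbed = emitted ⇒ πR²·S(1−A) = 4πR²·σT_eq⁴, so T_eq⁴ = S(1−A)/(4σ).
T_eq = [0.552 × 0.53 / (4 × 5.67×10⁻⁸)]^(1/4) = (1.29×10⁶)^(1/4) = 33.7 K.

T_eq ≈ 33.7 K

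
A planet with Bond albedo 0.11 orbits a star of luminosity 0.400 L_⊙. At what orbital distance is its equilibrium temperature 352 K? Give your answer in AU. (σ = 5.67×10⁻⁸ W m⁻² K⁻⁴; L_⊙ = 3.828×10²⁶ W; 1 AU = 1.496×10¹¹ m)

d ≈ 0.373 AU

L = 0.400 × 3.828×10²⁶ = 1.53×10²⁶ W.
From T_eq⁴ = L(1−A)/(16πσd²): d = √[L(1−A)/(16πσT_eq⁴)].
d = √[1.53×10²⁶ × 0.89 / (16π × 5.67×10⁻⁸ × (352)⁴)] = 5.58×10¹⁰ m = 0.373 AU.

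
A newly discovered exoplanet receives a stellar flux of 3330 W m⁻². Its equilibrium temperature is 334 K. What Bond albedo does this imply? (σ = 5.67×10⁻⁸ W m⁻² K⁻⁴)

A ≈ 0.15

From T_eq⁴ = S(1−A)/(4σ): 1−A = 4σT_eq⁴/S.
1−A = 4 × 5.67×10⁻⁸ × (334)⁴ / 3330 = 0.848.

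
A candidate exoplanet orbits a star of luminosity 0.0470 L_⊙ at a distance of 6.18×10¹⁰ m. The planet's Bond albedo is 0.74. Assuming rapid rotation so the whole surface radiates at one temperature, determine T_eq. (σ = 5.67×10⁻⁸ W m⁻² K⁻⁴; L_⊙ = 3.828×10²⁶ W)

T_eq ≈ 144 K

L = 0.0470 × 3.828×10²⁶ = 1.80×10²⁵ W.
Flux: S = L/(4πd²) = 1.80×10²⁵/(4π×(6.18×10¹⁰)²) = 375 W m⁻².
Energy balance: absorbed = emitted ⇒ πR²·S(1−A) = 4πR²·σT_eq⁴, so T_eq⁴ = S(1−A)/(4σ).
T_eq = [375 × 0.26 / (4 × 5.67×10⁻⁸)]^(1/4) = (4.30×10⁸)^(1/4) = 144 K.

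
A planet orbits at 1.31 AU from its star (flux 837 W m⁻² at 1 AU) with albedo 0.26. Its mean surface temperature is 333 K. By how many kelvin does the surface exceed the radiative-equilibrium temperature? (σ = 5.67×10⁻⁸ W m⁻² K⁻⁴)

S = 837/1.31² = 487.7 W m⁻².
T_eq = [S(1−A)/(4σ)]^(1/4) = [487.7×0.74/(4×5.67×10⁻⁸)]^(1/4) = 199.7 K.
ΔT = T_surf − T_eq = 333 − 199.7.

ΔT ≈ 133.3 K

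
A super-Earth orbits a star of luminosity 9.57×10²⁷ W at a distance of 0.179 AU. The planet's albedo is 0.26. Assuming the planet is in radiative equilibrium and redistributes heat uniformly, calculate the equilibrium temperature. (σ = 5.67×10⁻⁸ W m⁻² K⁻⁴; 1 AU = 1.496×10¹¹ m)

T_eq ≈ 1360 K

d = 0.179 AU = 2.68×10¹⁰ m.
Flux: S = L/(4πd²) = 9.57×10²⁷/(4π×(2.68×10¹⁰)²) = 1.06×10⁶ W m⁻².
Energy balance: absorbed = emitted ⇒ πR²·S(1−A) = 4πR²·σT_eq⁴, so T_eq⁴ = S(1−A)/(4σ).
T_eq = [1.06×10⁶ × 0.74 / (4 × 5.67×10⁻⁸)]^(1/4) = (3.47×10¹²)^(1/4) = 1360 K.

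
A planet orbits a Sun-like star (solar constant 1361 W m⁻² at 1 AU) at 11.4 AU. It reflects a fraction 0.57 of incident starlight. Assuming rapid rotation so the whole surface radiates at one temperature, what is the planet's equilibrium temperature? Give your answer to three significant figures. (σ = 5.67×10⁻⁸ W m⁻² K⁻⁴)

Flux at 11.4 AU: S = 1361/11.4² = 10.5 W m⁻².
Energy balance: absorbed = emitted ⇒ πR²·S(1−A) = 4πR²·σT_eq⁴, so T_eq⁴ = S(1−A)/(4σ).
T_eq = [10.5 × 0.43 / (4 × 5.67×10⁻⁸)]^(1/4) = (1.99×10⁷)^(1/4) = 66.8 K.

T_eq ≈ 66.8 K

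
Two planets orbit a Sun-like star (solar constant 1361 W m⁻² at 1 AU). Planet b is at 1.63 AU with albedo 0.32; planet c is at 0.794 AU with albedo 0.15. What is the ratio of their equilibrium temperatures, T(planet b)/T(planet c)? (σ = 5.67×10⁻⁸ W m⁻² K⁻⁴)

T₁/T₂ ≈ 0.660

T_eq = [S₀(1−A)/(4σd²)]^(1/4), so T ∝ (1−A)^(1/4) / √d.
T₁ = [1361×0.68/(4×5.67×10⁻⁸×1.63²)]^(1/4) = 197.96 K.
T₂ = [1361×0.85/(4×5.67×10⁻⁸×0.794²)]^(1/4) = 299.92 K.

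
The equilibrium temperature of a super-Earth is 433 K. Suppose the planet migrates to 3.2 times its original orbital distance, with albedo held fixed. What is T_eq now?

T_eq ≈ 242 K

T_eq ∝ L^(1/4) · d^(−1/2).
T′ = 433 / 3.2^(1/2) = 242 K.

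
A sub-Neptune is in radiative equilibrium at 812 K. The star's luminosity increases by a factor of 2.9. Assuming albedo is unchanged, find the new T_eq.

T_eq ≈ 1060 K

T_eq ∝ L^(1/4) · d^(−1/2).
T′ = 812 × 2.9^(1/4) = 1060 K.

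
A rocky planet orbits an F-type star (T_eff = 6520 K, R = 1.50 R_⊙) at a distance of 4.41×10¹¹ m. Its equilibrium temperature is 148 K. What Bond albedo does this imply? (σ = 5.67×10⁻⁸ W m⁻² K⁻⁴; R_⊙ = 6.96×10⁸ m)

R_⋆ = 1.50 × 6.96×10⁸ = 1.04×10⁹ m.
L = 4πR_⋆²σT_⋆⁴ = 4π(1.04×10⁹)² × 5.67×10⁻⁸ × (6520)⁴ = 1.40×10²⁷ W.
S = L/(4πd²) = 574 W m⁻².
From T_eq⁴ = S(1−A)/(4σ): 1−A = 4σT_eq⁴/S.
1−A = 4 × 5.67×10⁻⁸ × (148)⁴ / 574 = 0.189.

A ≈ 0.81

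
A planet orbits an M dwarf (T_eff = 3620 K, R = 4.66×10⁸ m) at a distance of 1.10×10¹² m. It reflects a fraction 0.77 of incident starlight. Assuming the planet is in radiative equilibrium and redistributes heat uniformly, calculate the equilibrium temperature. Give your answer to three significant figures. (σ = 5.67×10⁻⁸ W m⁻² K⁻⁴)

T_eq ≈ 36.5 K

L = 4πR_⋆²σT_⋆⁴ = 4π(4.66×10⁸)² × 5.67×10⁻⁸ × (3620)⁴ = 2.66×10²⁵ W.
S = L/(4πd²) = 1.75 W m⁻².
Energy balance: absorbed = emitted ⇒ πR²·S(1−A) = 4πR²·σT_eq⁴, so T_eq⁴ = S(1−A)/(4σ).
T_eq = [1.75 × 0.23 / (4 × 5.67×10⁻⁸)]^(1/4) = (1.77×10⁶)^(1/4) = 36.5 K.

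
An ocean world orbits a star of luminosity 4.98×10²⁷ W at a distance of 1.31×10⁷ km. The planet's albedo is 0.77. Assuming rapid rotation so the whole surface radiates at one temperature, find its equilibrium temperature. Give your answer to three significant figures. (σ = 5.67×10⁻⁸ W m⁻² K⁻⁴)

d = 1.31×10⁷ km = 1.31×10¹⁰ m.
Flux: S = L/(4πd²) = 4.98×10²⁷/(4π×(1.31×10¹⁰)²) = 2.31×10⁶ W m⁻².
Energy balance: absorbed = emitted ⇒ πR²·S(1−A) = 4πR²·σT_eq⁴, so T_eq⁴ = S(1−A)/(4σ).
T_eq = [2.31×10⁶ × 0.23 / (4 × 5.67×10⁻⁸)]^(1/4) = (2.34×10¹²)^(1/4) = 1240 K.

T_eq ≈ 1240 K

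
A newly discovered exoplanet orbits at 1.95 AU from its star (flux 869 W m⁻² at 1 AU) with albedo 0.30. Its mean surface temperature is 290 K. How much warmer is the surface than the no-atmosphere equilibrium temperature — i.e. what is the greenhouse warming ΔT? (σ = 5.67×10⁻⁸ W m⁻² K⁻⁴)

S = 869/1.95² = 228.5 W m⁻².
T_eq = [S(1−A)/(4σ)]^(1/4) = [228.5×0.70/(4×5.67×10⁻⁸)]^(1/4) = 163.0 K.
ΔT = T_surf − T_eq = 290 − 163.0.

ΔT ≈ 127.0 K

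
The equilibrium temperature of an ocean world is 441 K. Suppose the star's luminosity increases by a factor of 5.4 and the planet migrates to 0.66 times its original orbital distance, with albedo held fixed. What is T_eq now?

T_eq ≈ 827 K

T_eq ∝ L^(1/4) · d^(−1/2).
T′ = 441 × 5.4^(1/4) / 0.66^(1/2) = 827 K.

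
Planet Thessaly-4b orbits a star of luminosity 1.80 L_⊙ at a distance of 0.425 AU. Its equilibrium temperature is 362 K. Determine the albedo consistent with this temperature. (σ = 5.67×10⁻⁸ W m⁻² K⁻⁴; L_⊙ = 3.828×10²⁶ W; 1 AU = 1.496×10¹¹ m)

A ≈ 0.71

d = 0.425 AU = 6.36×10¹⁰ m.
L = 1.80 × 3.828×10²⁶ = 6.89×10²⁶ W.
Flux: S = L/(4πd²) = 6.89×10²⁶/(4π×(6.36×10¹⁰)²) = 1.36×10⁴ W m⁻².
From T_eq⁴ = S(1−A)/(4σ): 1−A = 4σT_eq⁴/S.
1−A = 4 × 5.67×10⁻⁸ × (362)⁴ / 1.36×10⁴ = 0.287.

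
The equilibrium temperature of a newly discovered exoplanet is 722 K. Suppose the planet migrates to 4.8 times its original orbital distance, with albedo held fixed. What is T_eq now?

T_eq ≈ 330 K

T_eq ∝ L^(1/4) · d^(−1/2).
T′ = 722 / 4.8^(1/2) = 330 K.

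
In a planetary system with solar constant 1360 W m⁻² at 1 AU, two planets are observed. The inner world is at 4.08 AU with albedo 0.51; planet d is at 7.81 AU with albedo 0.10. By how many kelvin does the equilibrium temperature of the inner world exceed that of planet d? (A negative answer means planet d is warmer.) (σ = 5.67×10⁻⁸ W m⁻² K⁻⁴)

T_eq = [S₀(1−A)/(4σd²)]^(1/4), so T ∝ (1−A)^(1/4) / √d.
T₁ = [1360×0.49/(4×5.67×10⁻⁸×4.08²)]^(1/4) = 115.26 K.
T₂ = [1360×0.90/(4×5.67×10⁻⁸×7.81²)]^(1/4) = 96.99 K.

ΔT ≈ 18.3 K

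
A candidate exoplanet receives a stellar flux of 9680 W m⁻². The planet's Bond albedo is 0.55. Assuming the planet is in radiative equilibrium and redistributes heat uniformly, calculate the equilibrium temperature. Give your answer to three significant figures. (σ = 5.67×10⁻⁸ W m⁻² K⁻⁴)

Energy balance: absorbed = emitted ⇒ πR²·S(1−A) = 4πR²·σT_eq⁴, so T_eq⁴ = S(1−A)/(4σ).
T_eq = [9680 × 0.45 / (4 × 5.67×10⁻⁸)]^(1/4) = (1.92×10¹⁰)^(1/4) = 372 K.

T_eq ≈ 372 K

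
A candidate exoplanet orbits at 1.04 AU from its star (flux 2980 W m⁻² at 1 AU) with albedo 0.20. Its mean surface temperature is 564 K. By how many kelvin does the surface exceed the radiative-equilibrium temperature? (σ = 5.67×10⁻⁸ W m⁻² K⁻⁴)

S = 2980/1.04² = 2755 W m⁻².
T_eq = [S(1−A)/(4σ)]^(1/4) = [2755×0.80/(4×5.67×10⁻⁸)]^(1/4) = 314.0 K.
ΔT = T_surf − T_eq = 564 − 314.0.

ΔT ≈ 250.0 K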